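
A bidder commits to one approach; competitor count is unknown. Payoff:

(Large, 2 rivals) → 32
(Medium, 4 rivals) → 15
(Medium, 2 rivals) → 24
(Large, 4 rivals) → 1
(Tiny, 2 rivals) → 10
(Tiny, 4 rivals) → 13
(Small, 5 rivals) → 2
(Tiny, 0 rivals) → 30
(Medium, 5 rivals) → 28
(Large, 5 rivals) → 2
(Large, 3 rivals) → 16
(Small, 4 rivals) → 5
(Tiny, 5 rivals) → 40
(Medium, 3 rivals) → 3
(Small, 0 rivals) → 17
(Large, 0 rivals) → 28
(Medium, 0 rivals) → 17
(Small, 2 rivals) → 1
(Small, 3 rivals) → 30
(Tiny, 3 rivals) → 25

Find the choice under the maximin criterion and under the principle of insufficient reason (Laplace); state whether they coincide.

Row minima: Tiny=10, Small=1, Medium=3, Large=1
Best worst-case = 10 → Tiny.
Row averages: Tiny=23.6, Small=11, Medium=17.4, Large=15.8
Highest average = 23.6 → Tiny.

maximin → Tiny; laplace → Tiny (agree)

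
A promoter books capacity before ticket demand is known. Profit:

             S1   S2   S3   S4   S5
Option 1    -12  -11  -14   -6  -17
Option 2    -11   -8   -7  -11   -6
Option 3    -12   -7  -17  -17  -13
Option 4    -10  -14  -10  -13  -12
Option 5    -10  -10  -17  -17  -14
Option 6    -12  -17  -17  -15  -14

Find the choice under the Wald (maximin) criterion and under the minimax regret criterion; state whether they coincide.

Row minima: Option 1=-17, Option 2=-11, Option 3=-17, Option 4=-14, Option 5=-17, Option 6=-17
Best worst-case = -11 → Option 2.
Column bests: S1=-10, S2=-7, S3=-7, S4=-6, S5=-6.
Option 1 regrets: 2, 4, 7, 0, 11 → max 11
Option 2 regrets: 1, 1, 0, 5, 0 → max 5
Option 3 regrets: 2, 0, 10, 11, 7 → max 11
Option 4 regrets: 0, 7, 3, 7, 6 → max 7
Option 5 regrets: 0, 3, 10, 11, 8 → max 11
Option 6 regrets: 2, 10, 10, 9, 8 → max 10
Smallest max regret = 5 → Option 2.

maximin → Option 2; minimax regret → Option 2 (agree)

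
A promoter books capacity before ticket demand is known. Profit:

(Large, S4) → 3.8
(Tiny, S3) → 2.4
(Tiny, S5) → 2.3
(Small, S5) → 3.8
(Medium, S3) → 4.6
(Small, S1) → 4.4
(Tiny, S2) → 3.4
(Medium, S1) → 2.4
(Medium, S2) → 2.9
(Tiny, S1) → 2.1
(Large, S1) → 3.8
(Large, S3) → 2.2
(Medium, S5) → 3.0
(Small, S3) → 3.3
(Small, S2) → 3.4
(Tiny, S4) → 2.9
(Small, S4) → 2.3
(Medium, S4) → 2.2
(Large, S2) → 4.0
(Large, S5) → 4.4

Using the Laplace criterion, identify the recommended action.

Row averages: Tiny=2.62, Small=3.44, Medium=3.02, Large=3.64
Highest average = 3.64 → Large.

Large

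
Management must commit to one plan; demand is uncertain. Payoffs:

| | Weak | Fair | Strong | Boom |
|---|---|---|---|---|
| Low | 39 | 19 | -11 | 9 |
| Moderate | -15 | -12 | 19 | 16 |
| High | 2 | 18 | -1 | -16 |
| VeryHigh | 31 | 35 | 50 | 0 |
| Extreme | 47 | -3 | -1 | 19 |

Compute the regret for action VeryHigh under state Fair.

Best payoff under Fair is 35.
Regret = 35 − 35 = 0.

0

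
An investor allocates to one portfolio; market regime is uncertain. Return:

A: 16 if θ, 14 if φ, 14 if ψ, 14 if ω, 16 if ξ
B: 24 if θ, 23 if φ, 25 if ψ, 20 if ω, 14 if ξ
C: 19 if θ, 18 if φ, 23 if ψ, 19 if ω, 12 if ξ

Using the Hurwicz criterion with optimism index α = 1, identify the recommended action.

A: 1·16 + 0·14 = 16
B: 1·25 + 0·14 = 25
C: 1·23 + 0·12 = 23
Highest Hurwicz score = 25 → B.

B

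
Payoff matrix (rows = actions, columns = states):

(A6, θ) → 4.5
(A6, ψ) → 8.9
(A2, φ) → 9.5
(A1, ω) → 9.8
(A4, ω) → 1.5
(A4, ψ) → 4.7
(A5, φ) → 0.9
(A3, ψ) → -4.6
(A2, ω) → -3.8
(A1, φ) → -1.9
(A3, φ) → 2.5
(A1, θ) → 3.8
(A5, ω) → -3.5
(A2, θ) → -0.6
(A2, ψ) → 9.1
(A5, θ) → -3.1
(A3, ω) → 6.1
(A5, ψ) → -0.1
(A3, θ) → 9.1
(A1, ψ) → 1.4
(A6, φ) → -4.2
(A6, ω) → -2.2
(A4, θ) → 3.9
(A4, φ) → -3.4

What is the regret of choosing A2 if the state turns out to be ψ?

Best payoff under ψ is 9.1.
Regret = 9.1 − 9.1 = 0.0.

0.0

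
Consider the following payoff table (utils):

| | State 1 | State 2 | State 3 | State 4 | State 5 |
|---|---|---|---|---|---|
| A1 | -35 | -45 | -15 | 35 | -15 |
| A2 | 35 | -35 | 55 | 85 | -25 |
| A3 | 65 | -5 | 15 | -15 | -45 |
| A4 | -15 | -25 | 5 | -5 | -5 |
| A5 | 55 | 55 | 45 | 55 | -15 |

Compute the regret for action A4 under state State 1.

Best payoff under State 1 is 65.
Regret = 65 − (-15) = 80.

80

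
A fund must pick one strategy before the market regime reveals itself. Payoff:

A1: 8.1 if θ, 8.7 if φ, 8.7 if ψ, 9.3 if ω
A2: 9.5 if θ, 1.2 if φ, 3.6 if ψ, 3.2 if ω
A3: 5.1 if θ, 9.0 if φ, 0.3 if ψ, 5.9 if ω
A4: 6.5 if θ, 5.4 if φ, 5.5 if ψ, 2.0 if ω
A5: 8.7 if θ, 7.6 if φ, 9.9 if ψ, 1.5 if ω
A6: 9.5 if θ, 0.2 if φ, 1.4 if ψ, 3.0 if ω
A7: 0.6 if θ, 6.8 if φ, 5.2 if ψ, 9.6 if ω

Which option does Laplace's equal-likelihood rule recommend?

Row averages: A1=8.7, A2=4.375, A3=5.075, A4=4.85, A5=6.925, A6=3.525, A7=5.55
Highest average = 8.7 → A1.

A1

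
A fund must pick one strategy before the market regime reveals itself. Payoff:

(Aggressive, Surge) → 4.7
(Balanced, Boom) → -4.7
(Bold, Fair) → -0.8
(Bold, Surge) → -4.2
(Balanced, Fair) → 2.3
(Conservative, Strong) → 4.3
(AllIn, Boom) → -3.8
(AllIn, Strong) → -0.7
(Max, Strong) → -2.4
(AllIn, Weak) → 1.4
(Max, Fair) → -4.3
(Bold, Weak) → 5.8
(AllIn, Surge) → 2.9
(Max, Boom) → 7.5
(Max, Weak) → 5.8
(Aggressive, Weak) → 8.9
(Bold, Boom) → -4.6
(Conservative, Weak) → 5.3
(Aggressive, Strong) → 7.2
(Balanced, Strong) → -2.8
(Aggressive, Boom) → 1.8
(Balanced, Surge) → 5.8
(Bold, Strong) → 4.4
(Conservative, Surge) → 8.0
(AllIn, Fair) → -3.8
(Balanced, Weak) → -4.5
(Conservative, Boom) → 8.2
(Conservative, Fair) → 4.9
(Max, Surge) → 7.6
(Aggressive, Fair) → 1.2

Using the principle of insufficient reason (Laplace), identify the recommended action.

Row averages: Conservative=6.14, Balanced=-0.78, Aggressive=4.76, Bold=0.12, AllIn=-0.8, Max=2.84
Highest average = 6.14 → Conservative.

Conservative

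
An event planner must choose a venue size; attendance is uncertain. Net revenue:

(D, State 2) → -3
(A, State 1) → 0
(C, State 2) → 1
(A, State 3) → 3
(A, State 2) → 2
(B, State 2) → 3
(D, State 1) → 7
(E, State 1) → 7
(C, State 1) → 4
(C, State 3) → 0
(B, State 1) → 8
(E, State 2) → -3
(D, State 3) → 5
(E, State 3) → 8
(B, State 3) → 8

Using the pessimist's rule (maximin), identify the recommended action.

Row minima: A=0, B=3, C=0, D=-3, E=-3
Best worst-case = 3 → B.

B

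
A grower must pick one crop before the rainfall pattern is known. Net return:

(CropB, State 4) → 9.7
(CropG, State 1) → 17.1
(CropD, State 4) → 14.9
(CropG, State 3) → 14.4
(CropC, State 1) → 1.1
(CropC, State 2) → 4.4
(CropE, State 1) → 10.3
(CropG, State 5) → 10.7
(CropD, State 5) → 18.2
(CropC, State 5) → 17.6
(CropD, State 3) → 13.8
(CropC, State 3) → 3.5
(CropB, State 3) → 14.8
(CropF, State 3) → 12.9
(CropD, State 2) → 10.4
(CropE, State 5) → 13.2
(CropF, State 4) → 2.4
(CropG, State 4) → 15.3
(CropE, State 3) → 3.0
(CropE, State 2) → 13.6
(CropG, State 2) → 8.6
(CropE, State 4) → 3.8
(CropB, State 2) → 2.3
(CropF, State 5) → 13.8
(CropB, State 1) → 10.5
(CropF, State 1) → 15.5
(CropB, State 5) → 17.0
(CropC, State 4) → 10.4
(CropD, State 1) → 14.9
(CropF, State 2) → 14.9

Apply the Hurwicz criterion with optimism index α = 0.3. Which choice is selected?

CropE: 0.3·13.6 + 0.7·3.0 = 6.18
CropG: 0.3·17.1 + 0.7·8.6 = 11.15
CropD: 0.3·18.2 + 0.7·10.4 = 12.74
CropB: 0.3·17.0 + 0.7·2.3 = 6.71
CropF: 0.3·15.5 + 0.7·2.4 = 6.33
CropC: 0.3·17.6 + 0.7·1.1 = 6.05
Highest Hurwicz score = 12.74 → CropD.

CropD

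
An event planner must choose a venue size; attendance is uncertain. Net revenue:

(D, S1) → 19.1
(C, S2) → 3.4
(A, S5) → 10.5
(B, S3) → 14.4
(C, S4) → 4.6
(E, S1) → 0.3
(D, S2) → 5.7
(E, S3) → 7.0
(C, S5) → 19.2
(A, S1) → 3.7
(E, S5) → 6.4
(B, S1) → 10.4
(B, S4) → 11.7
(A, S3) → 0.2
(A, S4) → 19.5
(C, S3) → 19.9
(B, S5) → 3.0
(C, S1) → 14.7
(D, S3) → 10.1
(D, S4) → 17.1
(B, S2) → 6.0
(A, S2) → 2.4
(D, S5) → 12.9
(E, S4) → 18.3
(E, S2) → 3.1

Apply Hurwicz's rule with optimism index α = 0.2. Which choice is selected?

A: 0.2·19.5 + 0.8·0.2 = 4.06
B: 0.2·14.4 + 0.8·3.0 = 5.28
C: 0.2·19.9 + 0.8·3.4 = 6.7
D: 0.2·19.1 + 0.8·5.7 = 8.38
E: 0.2·18.3 + 0.8·0.3 = 3.9
Highest Hurwicz score = 8.38 → D.

D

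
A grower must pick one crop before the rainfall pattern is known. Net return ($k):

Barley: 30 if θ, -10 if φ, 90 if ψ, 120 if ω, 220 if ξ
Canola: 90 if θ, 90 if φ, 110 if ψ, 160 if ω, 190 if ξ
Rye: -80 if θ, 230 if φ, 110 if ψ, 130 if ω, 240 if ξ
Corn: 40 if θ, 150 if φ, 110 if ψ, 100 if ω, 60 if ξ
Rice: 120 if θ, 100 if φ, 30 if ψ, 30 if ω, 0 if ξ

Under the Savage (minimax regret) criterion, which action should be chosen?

Canola

Column bests: θ=120, φ=230, ψ=110, ω=160, ξ=240.
Barley regrets: 90, 240, 20, 40, 20 → max 240
Canola regrets: 30, 140, 0, 0, 50 → max 140
Rye regrets: 200, 0, 0, 30, 0 → max 200
Corn regrets: 80, 80, 0, 60, 180 → max 180
Rice regrets: 0, 130, 80, 130, 240 → max 240
Smallest max regret = 140 → Canola.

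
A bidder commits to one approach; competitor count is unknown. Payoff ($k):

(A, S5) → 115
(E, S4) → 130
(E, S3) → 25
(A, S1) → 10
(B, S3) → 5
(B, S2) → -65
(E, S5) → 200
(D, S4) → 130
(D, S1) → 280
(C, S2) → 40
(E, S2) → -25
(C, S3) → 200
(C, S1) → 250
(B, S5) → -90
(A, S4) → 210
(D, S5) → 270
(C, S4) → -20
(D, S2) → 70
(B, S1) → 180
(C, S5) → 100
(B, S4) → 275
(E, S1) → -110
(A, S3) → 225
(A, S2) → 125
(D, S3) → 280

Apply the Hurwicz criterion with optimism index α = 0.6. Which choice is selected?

D

A: 0.6·225 + 0.4·10 = 139
B: 0.6·275 + 0.4·(-90) = 129
C: 0.6·250 + 0.4·(-20) = 142
D: 0.6·280 + 0.4·70 = 196
E: 0.6·200 + 0.4·(-110) = 76
Highest Hurwicz score = 196 → D.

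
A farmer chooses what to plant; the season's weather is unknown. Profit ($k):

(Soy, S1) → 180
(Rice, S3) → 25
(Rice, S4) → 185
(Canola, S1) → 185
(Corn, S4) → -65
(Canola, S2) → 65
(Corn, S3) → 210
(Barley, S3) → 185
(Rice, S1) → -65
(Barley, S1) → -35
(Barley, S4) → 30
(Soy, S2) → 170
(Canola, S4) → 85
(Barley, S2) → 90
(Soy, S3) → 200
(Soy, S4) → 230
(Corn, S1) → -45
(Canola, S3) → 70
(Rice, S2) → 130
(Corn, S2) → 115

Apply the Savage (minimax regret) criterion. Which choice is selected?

Column bests: S1=185, S2=170, S3=210, S4=230.
Canola regrets: 0, 105, 140, 145 → max 145
Soy regrets: 5, 0, 10, 0 → max 10
Barley regrets: 220, 80, 25, 200 → max 220
Rice regrets: 250, 40, 185, 45 → max 250
Corn regrets: 230, 55, 0, 295 → max 295
Smallest max regret = 10 → Soy.

Soy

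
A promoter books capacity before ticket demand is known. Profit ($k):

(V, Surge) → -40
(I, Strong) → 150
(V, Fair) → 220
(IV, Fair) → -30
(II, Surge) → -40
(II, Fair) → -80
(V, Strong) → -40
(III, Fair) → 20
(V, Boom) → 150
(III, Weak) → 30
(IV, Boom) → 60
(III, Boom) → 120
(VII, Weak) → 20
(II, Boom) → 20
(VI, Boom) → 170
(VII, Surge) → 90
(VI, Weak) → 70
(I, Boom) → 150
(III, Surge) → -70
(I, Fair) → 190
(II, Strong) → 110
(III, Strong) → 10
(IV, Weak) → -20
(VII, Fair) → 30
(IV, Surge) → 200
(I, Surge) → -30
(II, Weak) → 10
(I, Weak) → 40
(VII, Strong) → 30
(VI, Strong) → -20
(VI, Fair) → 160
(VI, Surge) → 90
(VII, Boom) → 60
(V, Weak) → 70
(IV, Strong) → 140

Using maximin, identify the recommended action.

VII

Row minima: I=-30, II=-80, III=-70, IV=-30, V=-40, VI=-20, VII=20
Best worst-case = 20 → VII.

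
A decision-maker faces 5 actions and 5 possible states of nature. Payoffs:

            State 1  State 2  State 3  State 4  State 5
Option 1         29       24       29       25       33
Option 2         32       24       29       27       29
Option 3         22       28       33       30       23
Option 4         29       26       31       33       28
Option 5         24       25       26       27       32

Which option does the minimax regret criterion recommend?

Option 4

Column bests: State 1=32, State 2=28, State 3=33, State 4=33, State 5=33.
Option 1 regrets: 3, 4, 4, 8, 0 → max 8
Option 2 regrets: 0, 4, 4, 6, 4 → max 6
Option 3 regrets: 10, 0, 0, 3, 10 → max 10
Option 4 regrets: 3, 2, 2, 0, 5 → max 5
Option 5 regrets: 8, 3, 7, 6, 1 → max 8
Smallest max regret = 5 → Option 4.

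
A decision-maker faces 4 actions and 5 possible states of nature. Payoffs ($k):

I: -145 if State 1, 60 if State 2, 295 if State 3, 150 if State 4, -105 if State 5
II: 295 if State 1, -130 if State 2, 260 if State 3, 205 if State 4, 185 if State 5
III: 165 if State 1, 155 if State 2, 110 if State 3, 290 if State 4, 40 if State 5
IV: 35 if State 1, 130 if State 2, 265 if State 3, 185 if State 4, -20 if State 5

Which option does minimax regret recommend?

Column bests: State 1=295, State 2=155, State 3=295, State 4=290, State 5=185.
I regrets: 440, 95, 0, 140, 290 → max 440
II regrets: 0, 285, 35, 85, 0 → max 285
III regrets: 130, 0, 185, 0, 145 → max 185
IV regrets: 260, 25, 30, 105, 205 → max 260
Smallest max regret = 185 → III.

III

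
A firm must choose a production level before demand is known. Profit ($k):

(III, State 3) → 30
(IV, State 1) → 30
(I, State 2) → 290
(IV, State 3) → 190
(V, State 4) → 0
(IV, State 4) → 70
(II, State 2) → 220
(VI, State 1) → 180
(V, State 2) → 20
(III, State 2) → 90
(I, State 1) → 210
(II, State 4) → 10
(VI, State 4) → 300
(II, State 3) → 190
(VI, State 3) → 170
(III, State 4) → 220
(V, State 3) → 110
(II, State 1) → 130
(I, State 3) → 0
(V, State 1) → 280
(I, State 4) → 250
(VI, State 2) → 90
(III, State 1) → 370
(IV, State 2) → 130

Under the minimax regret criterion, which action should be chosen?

I

Column bests: State 1=370, State 2=290, State 3=190, State 4=300.
I regrets: 160, 0, 190, 50 → max 190
II regrets: 240, 70, 0, 290 → max 290
III regrets: 0, 200, 160, 80 → max 200
IV regrets: 340, 160, 0, 230 → max 340
V regrets: 90, 270, 80, 300 → max 300
VI regrets: 190, 200, 20, 0 → max 200
Smallest max regret = 190 → I.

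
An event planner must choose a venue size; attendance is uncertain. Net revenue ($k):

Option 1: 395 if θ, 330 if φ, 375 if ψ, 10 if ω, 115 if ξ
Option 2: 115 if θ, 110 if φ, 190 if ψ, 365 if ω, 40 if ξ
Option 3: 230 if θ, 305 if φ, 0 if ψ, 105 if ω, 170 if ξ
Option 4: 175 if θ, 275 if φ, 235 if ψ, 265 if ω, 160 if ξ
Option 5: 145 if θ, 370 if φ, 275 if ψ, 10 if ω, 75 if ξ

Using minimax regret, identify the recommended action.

Option 4

Column bests: θ=395, φ=370, ψ=375, ω=365, ξ=170.
Option 1 regrets: 0, 40, 0, 355, 55 → max 355
Option 2 regrets: 280, 260, 185, 0, 130 → max 280
Option 3 regrets: 165, 65, 375, 260, 0 → max 375
Option 4 regrets: 220, 95, 140, 100, 10 → max 220
Option 5 regrets: 250, 0, 100, 355, 95 → max 355
Smallest max regret = 220 → Option 4.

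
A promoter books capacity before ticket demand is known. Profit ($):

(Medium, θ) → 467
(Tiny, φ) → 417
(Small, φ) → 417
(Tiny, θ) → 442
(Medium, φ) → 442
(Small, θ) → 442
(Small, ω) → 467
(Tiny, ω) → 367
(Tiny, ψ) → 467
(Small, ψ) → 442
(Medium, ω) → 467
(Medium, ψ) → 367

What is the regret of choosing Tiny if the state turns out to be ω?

Best payoff under ω is 467.
Regret = 467 − 367 = 100.

100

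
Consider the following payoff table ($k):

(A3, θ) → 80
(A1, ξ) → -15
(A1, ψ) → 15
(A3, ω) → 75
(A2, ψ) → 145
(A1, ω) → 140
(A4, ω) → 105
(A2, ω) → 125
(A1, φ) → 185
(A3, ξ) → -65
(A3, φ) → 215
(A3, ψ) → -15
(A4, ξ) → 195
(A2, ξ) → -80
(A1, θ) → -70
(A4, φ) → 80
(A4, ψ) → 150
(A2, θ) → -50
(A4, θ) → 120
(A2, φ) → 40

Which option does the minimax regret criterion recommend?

A4

Column bests: θ=120, φ=215, ψ=150, ω=140, ξ=195.
A1 regrets: 190, 30, 135, 0, 210 → max 210
A2 regrets: 170, 175, 5, 15, 275 → max 275
A3 regrets: 40, 0, 165, 65, 260 → max 260
A4 regrets: 0, 135, 0, 35, 0 → max 135
Smallest max regret = 135 → A4.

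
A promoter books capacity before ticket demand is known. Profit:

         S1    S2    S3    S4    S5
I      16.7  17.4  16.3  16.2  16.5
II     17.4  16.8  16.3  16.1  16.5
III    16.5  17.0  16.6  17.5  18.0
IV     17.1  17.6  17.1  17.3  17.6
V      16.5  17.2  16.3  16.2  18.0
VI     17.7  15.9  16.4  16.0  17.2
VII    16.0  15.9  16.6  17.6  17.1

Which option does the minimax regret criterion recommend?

Column bests: S1=17.7, S2=17.6, S3=17.1, S4=17.6, S5=18.0.
I regrets: 1.0, 0.2, 0.8, 1.4, 1.5 → max 1.5
II regrets: 0.3, 0.8, 0.8, 1.5, 1.5 → max 1.5
III regrets: 1.2, 0.6, 0.5, 0.1, 0.0 → max 1.2
IV regrets: 0.6, 0.0, 0.0, 0.3, 0.4 → max 0.6
V regrets: 1.2, 0.4, 0.8, 1.4, 0.0 → max 1.4
VI regrets: 0.0, 1.7, 0.7, 1.6, 0.8 → max 1.7
VII regrets: 1.7, 1.7, 0.5, 0.0, 0.9 → max 1.7
Smallest max regret = 0.6 → IV.

IV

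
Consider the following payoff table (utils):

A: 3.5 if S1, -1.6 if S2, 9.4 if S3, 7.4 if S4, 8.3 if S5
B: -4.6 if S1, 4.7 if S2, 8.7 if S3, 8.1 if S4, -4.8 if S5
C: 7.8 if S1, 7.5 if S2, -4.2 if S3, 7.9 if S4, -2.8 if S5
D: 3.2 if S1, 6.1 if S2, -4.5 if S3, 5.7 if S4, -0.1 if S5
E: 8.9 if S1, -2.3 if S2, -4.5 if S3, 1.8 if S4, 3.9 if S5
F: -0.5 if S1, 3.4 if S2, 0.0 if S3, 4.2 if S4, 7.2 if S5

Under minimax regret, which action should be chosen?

Column bests: S1=8.9, S2=7.5, S3=9.4, S4=8.1, S5=8.3.
A regrets: 5.4, 9.1, 0.0, 0.7, 0.0 → max 9.1
B regrets: 13.5, 2.8, 0.7, 0.0, 13.1 → max 13.5
C regrets: 1.1, 0.0, 13.6, 0.2, 11.1 → max 13.6
D regrets: 5.7, 1.4, 13.9, 2.4, 8.4 → max 13.9
E regrets: 0.0, 9.8, 13.9, 6.3, 4.4 → max 13.9
F regrets: 9.4, 4.1, 9.4, 3.9, 1.1 → max 9.4
Smallest max regret = 9.1 → A.

A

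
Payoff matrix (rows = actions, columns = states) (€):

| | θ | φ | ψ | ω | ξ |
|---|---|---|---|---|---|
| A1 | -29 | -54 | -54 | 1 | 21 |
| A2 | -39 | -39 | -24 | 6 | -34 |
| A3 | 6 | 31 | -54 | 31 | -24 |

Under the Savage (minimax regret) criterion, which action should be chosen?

Column bests: θ=6, φ=31, ψ=-24, ω=31, ξ=21.
A1 regrets: 35, 85, 30, 30, 0 → max 85
A2 regrets: 45, 70, 0, 25, 55 → max 70
A3 regrets: 0, 0, 30, 0, 45 → max 45
Smallest max regret = 45 → A3.

A3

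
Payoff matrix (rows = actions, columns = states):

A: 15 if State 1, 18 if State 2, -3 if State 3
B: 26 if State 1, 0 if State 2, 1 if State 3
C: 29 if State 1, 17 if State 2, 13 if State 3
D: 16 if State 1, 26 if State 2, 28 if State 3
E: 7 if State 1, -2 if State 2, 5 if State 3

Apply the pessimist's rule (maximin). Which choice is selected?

Row minima: A=-3, B=0, C=13, D=16, E=-2
Best worst-case = 16 → D.

D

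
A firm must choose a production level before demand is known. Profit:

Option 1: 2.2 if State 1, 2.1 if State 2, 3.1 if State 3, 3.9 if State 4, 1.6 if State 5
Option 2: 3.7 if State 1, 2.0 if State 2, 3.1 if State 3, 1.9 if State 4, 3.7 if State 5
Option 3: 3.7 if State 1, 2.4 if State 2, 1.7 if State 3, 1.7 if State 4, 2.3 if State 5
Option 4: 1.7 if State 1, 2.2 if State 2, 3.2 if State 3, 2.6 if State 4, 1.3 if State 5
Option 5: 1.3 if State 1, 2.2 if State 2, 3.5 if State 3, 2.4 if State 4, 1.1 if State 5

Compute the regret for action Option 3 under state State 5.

1.4

Best payoff under State 5 is 3.7.
Regret = 3.7 − 2.3 = 1.4.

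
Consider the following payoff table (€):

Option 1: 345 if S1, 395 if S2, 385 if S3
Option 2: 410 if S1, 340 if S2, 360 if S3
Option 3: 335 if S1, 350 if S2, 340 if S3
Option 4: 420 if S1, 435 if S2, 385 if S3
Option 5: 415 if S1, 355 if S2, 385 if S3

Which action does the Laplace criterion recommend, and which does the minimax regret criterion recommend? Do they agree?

laplace → Option 4; minimax regret → Option 4 (agree)

Row averages: Option 1=375, Option 2=370, Option 3=1025/3, Option 4=1240/3, Option 5=385
Highest average = 1240/3 → Option 4.
Column bests: S1=420, S2=435, S3=385.
Option 1 regrets: 75, 40, 0 → max 75
Option 2 regrets: 10, 95, 25 → max 95
Option 3 regrets: 85, 85, 45 → max 85
Option 4 regrets: 0, 0, 0 → max 0
Option 5 regrets: 5, 80, 0 → max 80
Smallest max regret = 0 → Option 4.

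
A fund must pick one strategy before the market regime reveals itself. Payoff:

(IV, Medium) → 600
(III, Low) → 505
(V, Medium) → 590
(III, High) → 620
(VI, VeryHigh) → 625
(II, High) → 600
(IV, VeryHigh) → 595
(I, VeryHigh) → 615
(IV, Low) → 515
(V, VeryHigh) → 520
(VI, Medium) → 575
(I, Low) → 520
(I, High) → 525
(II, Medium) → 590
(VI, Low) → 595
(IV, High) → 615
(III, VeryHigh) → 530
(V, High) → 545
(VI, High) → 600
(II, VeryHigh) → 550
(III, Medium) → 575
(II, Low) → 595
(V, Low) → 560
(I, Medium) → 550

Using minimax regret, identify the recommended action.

VI

Column bests: Low=595, Medium=600, High=620, VeryHigh=625.
I regrets: 75, 50, 95, 10 → max 95
II regrets: 0, 10, 20, 75 → max 75
III regrets: 90, 25, 0, 95 → max 95
IV regrets: 80, 0, 5, 30 → max 80
V regrets: 35, 10, 75, 105 → max 105
VI regrets: 0, 25, 20, 0 → max 25
Smallest max regret = 25 → VI.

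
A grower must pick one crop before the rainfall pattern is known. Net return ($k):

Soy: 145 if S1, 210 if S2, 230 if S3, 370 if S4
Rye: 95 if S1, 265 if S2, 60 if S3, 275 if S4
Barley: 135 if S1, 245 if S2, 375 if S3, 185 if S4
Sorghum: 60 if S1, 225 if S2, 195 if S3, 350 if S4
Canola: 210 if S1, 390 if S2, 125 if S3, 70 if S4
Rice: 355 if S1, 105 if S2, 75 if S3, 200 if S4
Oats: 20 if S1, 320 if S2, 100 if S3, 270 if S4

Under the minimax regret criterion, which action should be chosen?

Column bests: S1=355, S2=390, S3=375, S4=370.
Soy regrets: 210, 180, 145, 0 → max 210
Rye regrets: 260, 125, 315, 95 → max 315
Barley regrets: 220, 145, 0, 185 → max 220
Sorghum regrets: 295, 165, 180, 20 → max 295
Canola regrets: 145, 0, 250, 300 → max 300
Rice regrets: 0, 285, 300, 170 → max 300
Oats regrets: 335, 70, 275, 100 → max 335
Smallest max regret = 210 → Soy.

Soy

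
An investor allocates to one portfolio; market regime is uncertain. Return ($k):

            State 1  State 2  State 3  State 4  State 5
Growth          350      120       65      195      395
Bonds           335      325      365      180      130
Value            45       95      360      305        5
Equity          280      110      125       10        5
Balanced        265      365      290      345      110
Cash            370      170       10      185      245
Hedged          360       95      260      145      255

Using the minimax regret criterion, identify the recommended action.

Bonds

Column bests: State 1=370, State 2=365, State 3=365, State 4=345, State 5=395.
Growth regrets: 20, 245, 300, 150, 0 → max 300
Bonds regrets: 35, 40, 0, 165, 265 → max 265
Value regrets: 325, 270, 5, 40, 390 → max 390
Equity regrets: 90, 255, 240, 335, 390 → max 390
Balanced regrets: 105, 0, 75, 0, 285 → max 285
Cash regrets: 0, 195, 355, 160, 150 → max 355
Hedged regrets: 10, 270, 105, 200, 140 → max 270
Smallest max regret = 265 → Bonds.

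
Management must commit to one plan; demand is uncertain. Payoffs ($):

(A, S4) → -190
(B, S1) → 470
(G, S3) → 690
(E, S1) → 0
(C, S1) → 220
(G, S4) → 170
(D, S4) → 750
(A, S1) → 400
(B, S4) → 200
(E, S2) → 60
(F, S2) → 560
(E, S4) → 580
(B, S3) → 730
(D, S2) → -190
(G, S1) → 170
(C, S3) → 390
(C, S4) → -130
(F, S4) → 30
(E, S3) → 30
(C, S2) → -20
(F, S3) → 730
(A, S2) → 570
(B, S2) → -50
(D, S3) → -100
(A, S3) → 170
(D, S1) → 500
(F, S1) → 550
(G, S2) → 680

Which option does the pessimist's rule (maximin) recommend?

Row minima: A=-190, B=-50, C=-130, D=-190, E=0, F=30, G=170
Best worst-case = 170 → G.

G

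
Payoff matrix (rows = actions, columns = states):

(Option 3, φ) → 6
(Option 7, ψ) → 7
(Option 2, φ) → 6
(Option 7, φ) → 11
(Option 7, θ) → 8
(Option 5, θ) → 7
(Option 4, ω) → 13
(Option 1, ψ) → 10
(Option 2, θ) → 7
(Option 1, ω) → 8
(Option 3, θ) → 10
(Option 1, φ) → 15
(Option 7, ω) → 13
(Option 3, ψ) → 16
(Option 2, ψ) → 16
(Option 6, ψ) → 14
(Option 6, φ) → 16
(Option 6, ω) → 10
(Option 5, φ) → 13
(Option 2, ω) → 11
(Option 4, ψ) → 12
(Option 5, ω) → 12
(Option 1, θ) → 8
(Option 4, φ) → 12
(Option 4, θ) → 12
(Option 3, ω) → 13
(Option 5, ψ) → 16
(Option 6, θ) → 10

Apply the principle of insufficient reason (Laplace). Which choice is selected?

Row averages: Option 1=10.25, Option 2=10, Option 3=11.25, Option 4=12.25, Option 5=12, Option 6=12.5, Option 7=9.75
Highest average = 12.5 → Option 6.

Option 6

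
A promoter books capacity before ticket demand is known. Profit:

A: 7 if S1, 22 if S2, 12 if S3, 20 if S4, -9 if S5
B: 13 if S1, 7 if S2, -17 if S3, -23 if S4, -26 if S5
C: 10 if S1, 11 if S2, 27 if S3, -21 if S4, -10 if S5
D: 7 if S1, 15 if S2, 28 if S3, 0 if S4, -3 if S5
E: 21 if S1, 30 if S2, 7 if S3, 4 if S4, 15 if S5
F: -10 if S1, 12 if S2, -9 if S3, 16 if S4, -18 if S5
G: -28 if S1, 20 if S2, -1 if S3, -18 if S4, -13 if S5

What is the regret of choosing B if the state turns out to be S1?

8

Best payoff under S1 is 21.
Regret = 21 − 13 = 8.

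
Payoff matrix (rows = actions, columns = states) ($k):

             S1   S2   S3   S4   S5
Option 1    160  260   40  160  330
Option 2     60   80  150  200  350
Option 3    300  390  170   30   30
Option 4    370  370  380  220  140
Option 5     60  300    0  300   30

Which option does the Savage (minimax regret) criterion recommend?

Column bests: S1=370, S2=390, S3=380, S4=300, S5=350.
Option 1 regrets: 210, 130, 340, 140, 20 → max 340
Option 2 regrets: 310, 310, 230, 100, 0 → max 310
Option 3 regrets: 70, 0, 210, 270, 320 → max 320
Option 4 regrets: 0, 20, 0, 80, 210 → max 210
Option 5 regrets: 310, 90, 380, 0, 320 → max 380
Smallest max regret = 210 → Option 4.

Option 4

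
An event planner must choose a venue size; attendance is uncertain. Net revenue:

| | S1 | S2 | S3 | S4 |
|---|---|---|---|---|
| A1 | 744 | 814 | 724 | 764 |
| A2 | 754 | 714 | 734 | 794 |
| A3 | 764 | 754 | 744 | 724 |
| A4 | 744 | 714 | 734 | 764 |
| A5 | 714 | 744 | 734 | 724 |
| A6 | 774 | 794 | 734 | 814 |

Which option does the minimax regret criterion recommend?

A6

Column bests: S1=774, S2=814, S3=744, S4=814.
A1 regrets: 30, 0, 20, 50 → max 50
A2 regrets: 20, 100, 10, 20 → max 100
A3 regrets: 10, 60, 0, 90 → max 90
A4 regrets: 30, 100, 10, 50 → max 100
A5 regrets: 60, 70, 10, 90 → max 90
A6 regrets: 0, 20, 10, 0 → max 20
Smallest max regret = 20 → A6.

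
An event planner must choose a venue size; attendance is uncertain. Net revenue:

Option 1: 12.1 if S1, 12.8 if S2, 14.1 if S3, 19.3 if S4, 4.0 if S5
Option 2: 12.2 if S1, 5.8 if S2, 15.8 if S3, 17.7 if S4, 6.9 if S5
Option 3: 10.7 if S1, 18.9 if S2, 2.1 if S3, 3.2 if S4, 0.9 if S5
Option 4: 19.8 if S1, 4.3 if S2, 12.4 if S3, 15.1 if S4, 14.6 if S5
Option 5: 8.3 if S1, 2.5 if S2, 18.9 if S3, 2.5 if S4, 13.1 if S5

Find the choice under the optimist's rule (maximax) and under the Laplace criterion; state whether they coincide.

Row maxima: Option 1=19.3, Option 2=17.7, Option 3=18.9, Option 4=19.8, Option 5=18.9
Best best-case = 19.8 → Option 4.
Row averages: Option 1=12.46, Option 2=11.68, Option 3=7.16, Option 4=13.24, Option 5=9.06
Highest average = 13.24 → Option 4.

maximax → Option 4; laplace → Option 4 (agree)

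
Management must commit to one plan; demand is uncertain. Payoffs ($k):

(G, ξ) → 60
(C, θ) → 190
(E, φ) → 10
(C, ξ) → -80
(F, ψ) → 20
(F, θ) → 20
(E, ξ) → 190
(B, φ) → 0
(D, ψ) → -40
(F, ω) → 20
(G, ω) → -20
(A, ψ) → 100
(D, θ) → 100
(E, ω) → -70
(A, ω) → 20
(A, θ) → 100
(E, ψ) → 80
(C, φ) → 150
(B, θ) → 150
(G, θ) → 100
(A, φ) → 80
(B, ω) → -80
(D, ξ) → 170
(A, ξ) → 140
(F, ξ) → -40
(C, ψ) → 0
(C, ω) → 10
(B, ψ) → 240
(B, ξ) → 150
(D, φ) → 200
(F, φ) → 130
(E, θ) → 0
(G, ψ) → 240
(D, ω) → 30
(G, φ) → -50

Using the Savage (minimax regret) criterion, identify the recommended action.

Column bests: θ=190, φ=200, ψ=240, ω=30, ξ=190.
A regrets: 90, 120, 140, 10, 50 → max 140
B regrets: 40, 200, 0, 110, 40 → max 200
C regrets: 0, 50, 240, 20, 270 → max 270
D regrets: 90, 0, 280, 0, 20 → max 280
E regrets: 190, 190, 160, 100, 0 → max 190
F regrets: 170, 70, 220, 10, 230 → max 230
G regrets: 90, 250, 0, 50, 130 → max 250
Smallest max regret = 140 → A.

A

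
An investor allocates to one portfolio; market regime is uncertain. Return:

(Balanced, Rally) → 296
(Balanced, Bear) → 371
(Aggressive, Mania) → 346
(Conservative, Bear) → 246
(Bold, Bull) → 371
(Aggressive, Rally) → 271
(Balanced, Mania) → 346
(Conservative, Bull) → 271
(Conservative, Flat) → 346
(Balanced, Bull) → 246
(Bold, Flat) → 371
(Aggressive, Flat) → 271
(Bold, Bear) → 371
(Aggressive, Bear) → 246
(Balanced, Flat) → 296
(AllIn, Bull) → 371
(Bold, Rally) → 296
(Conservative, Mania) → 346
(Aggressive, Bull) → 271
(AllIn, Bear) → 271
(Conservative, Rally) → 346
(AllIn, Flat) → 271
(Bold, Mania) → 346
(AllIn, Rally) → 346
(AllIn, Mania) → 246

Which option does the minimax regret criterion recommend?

Bold

Column bests: Bear=371, Flat=371, Bull=371, Rally=346, Mania=346.
Conservative regrets: 125, 25, 100, 0, 0 → max 125
Balanced regrets: 0, 75, 125, 50, 0 → max 125
Aggressive regrets: 125, 100, 100, 75, 0 → max 125
Bold regrets: 0, 0, 0, 50, 0 → max 50
AllIn regrets: 100, 100, 0, 0, 100 → max 100
Smallest max regret = 50 → Bold.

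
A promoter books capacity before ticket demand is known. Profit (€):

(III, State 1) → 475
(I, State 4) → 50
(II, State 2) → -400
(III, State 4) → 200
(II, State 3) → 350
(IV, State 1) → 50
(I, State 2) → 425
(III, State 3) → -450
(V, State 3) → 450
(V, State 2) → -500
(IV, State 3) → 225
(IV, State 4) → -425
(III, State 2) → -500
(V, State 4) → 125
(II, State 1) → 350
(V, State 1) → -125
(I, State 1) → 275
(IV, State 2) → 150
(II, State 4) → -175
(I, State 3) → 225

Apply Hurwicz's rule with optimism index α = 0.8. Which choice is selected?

I: 0.8·425 + 0.2·50 = 350
II: 0.8·350 + 0.2·(-400) = 200
III: 0.8·475 + 0.2·(-500) = 280
IV: 0.8·225 + 0.2·(-425) = 95
V: 0.8·450 + 0.2·(-500) = 260
Highest Hurwicz score = 350 → I.

I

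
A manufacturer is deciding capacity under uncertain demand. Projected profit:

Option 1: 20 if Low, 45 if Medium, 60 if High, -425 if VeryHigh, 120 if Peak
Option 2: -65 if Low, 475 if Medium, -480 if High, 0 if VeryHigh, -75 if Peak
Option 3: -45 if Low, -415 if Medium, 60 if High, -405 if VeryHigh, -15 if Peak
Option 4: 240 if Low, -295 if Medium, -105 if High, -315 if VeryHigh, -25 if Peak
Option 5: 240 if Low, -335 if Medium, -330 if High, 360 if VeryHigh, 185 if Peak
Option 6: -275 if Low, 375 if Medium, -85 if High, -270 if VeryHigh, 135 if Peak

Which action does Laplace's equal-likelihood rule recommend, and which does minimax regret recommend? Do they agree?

Row averages: Option 1=-36, Option 2=-29, Option 3=-164, Option 4=-100, Option 5=24, Option 6=-24
Highest average = 24 → Option 5.
Column bests: Low=240, Medium=475, High=60, VeryHigh=360, Peak=185.
Option 1 regrets: 220, 430, 0, 785, 65 → max 785
Option 2 regrets: 305, 0, 540, 360, 260 → max 540
Option 3 regrets: 285, 890, 0, 765, 200 → max 890
Option 4 regrets: 0, 770, 165, 675, 210 → max 770
Option 5 regrets: 0, 810, 390, 0, 0 → max 810
Option 6 regrets: 515, 100, 145, 630, 50 → max 630
Smallest max regret = 540 → Option 2.

laplace → Option 5; minimax regret → Option 2 (disagree)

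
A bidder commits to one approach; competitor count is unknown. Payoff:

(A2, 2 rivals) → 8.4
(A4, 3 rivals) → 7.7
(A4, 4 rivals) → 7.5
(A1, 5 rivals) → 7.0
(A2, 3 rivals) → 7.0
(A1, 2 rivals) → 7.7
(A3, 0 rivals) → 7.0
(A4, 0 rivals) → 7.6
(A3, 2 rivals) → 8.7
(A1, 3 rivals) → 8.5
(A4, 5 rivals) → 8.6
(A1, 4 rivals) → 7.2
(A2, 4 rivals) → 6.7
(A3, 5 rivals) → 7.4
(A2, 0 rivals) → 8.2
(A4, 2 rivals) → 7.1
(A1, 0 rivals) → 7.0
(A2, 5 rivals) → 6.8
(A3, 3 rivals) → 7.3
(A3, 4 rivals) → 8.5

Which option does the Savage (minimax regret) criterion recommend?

Column bests: 0 rivals=8.2, 2 rivals=8.7, 3 rivals=8.5, 4 rivals=8.5, 5 rivals=8.6.
A1 regrets: 1.2, 1.0, 0.0, 1.3, 1.6 → max 1.6
A2 regrets: 0.0, 0.3, 1.5, 1.8, 1.8 → max 1.8
A3 regrets: 1.2, 0.0, 1.2, 0.0, 1.2 → max 1.2
A4 regrets: 0.6, 1.6, 0.8, 1.0, 0.0 → max 1.6
Smallest max regret = 1.2 → A3.

A3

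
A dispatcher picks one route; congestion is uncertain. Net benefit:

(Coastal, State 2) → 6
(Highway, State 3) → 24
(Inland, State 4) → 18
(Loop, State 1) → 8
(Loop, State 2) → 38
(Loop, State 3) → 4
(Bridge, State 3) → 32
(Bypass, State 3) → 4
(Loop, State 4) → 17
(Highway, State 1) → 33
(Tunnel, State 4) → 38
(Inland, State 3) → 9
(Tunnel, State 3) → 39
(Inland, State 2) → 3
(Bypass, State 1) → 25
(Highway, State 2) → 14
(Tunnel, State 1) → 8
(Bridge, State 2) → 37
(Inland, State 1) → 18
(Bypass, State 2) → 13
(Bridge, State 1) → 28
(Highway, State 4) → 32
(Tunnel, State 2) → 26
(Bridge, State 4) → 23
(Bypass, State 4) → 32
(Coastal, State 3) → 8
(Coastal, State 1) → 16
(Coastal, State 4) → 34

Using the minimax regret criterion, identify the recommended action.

Bridge

Column bests: State 1=33, State 2=38, State 3=39, State 4=38.
Tunnel regrets: 25, 12, 0, 0 → max 25
Inland regrets: 15, 35, 30, 20 → max 35
Loop regrets: 25, 0, 35, 21 → max 35
Coastal regrets: 17, 32, 31, 4 → max 32
Bypass regrets: 8, 25, 35, 6 → max 35
Highway regrets: 0, 24, 15, 6 → max 24
Bridge regrets: 5, 1, 7, 15 → max 15
Smallest max regret = 15 → Bridge.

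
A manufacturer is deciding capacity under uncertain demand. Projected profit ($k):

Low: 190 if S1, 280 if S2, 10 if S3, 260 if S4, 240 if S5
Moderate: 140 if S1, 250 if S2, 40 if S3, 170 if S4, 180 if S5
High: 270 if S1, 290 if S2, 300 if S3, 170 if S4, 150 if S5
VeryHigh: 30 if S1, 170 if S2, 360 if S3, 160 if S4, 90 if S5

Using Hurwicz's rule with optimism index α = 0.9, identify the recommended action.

VeryHigh

Low: 0.9·280 + 0.1·10 = 253
Moderate: 0.9·250 + 0.1·40 = 229
High: 0.9·300 + 0.1·150 = 285
VeryHigh: 0.9·360 + 0.1·30 = 327
Highest Hurwicz score = 327 → VeryHigh.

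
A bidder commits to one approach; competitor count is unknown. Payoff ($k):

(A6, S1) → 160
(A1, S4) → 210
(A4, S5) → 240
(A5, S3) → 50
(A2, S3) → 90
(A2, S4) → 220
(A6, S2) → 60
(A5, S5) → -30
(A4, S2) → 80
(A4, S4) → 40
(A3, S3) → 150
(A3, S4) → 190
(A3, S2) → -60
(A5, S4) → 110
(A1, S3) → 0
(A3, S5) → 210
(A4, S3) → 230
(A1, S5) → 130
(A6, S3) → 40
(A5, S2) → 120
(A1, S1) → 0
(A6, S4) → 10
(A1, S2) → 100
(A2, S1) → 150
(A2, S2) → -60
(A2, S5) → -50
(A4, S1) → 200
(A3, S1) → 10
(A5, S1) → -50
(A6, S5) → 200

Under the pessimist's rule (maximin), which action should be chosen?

A4

Row minima: A1=0, A2=-60, A3=-60, A4=40, A5=-50, A6=10
Best worst-case = 40 → A4.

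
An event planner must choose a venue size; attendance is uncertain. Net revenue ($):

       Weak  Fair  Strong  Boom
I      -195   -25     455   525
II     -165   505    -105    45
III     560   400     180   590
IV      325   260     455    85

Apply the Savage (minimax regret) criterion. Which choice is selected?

Column bests: Weak=560, Fair=505, Strong=455, Boom=590.
I regrets: 755, 530, 0, 65 → max 755
II regrets: 725, 0, 560, 545 → max 725
III regrets: 0, 105, 275, 0 → max 275
IV regrets: 235, 245, 0, 505 → max 505
Smallest max regret = 275 → III.

III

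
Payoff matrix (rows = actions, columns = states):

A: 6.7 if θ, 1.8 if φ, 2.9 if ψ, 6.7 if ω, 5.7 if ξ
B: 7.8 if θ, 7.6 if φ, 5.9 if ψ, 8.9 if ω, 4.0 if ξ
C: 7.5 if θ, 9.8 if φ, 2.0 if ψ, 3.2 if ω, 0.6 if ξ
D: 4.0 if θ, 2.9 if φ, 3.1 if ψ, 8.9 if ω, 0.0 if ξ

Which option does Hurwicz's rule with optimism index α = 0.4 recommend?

A: 0.4·6.7 + 0.6·1.8 = 3.76
B: 0.4·8.9 + 0.6·4.0 = 5.96
C: 0.4·9.8 + 0.6·0.6 = 4.28
D: 0.4·8.9 + 0.6·0.0 = 3.56
Highest Hurwicz score = 5.96 → B.

B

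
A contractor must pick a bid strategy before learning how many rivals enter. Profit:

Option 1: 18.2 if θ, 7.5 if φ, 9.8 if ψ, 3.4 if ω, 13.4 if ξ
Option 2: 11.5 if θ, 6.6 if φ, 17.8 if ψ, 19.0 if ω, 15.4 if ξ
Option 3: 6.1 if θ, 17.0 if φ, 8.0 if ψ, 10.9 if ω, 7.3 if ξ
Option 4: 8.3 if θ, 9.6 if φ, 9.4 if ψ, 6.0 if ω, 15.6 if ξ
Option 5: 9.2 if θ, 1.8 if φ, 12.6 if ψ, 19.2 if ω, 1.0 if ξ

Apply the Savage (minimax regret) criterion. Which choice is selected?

Column bests: θ=18.2, φ=17.0, ψ=17.8, ω=19.2, ξ=15.6.
Option 1 regrets: 0.0, 9.5, 8.0, 15.8, 2.2 → max 15.8
Option 2 regrets: 6.7, 10.4, 0.0, 0.2, 0.2 → max 10.4
Option 3 regrets: 12.1, 0.0, 9.8, 8.3, 8.3 → max 12.1
Option 4 regrets: 9.9, 7.4, 8.4, 13.2, 0.0 → max 13.2
Option 5 regrets: 9.0, 15.2, 5.2, 0.0, 14.6 → max 15.2
Smallest max regret = 10.4 → Option 2.

Option 2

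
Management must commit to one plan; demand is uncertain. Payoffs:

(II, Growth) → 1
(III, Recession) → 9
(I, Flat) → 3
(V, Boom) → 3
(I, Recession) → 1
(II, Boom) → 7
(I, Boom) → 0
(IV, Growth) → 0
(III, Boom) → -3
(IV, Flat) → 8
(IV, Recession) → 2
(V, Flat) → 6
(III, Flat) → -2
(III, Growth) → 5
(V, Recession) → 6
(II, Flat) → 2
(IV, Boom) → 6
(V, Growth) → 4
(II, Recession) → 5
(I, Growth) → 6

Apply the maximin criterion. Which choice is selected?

Row minima: I=0, II=1, III=-3, IV=0, V=3
Best worst-case = 3 → V.

V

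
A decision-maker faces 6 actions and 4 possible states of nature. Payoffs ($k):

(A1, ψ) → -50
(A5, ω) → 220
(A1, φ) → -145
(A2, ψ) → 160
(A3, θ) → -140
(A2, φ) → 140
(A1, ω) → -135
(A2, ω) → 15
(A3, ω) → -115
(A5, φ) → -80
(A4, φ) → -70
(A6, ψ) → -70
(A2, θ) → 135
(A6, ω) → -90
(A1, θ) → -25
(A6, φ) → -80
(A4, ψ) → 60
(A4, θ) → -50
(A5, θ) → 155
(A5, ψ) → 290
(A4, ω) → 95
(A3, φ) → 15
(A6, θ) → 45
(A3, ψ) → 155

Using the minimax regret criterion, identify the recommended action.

Column bests: θ=155, φ=140, ψ=290, ω=220.
A1 regrets: 180, 285, 340, 355 → max 355
A2 regrets: 20, 0, 130, 205 → max 205
A3 regrets: 295, 125, 135, 335 → max 335
A4 regrets: 205, 210, 230, 125 → max 230
A5 regrets: 0, 220, 0, 0 → max 220
A6 regrets: 110, 220, 360, 310 → max 360
Smallest max regret = 205 → A2.

A2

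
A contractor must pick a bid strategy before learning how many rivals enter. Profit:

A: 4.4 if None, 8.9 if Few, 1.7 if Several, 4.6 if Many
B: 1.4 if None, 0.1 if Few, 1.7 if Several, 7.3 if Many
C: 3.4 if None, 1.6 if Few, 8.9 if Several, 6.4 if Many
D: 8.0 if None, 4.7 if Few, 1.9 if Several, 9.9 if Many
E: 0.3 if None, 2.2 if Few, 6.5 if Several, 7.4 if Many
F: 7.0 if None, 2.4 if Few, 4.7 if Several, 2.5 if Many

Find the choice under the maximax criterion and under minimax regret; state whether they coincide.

maximax → D; minimax regret → D (agree)

Row maxima: A=8.9, B=7.3, C=8.9, D=9.9, E=7.4, F=7.0
Best best-case = 9.9 → D.
Column bests: None=8.0, Few=8.9, Several=8.9, Many=9.9.
A regrets: 3.6, 0.0, 7.2, 5.3 → max 7.2
B regrets: 6.6, 8.8, 7.2, 2.6 → max 8.8
C regrets: 4.6, 7.3, 0.0, 3.5 → max 7.3
D regrets: 0.0, 4.2, 7.0, 0.0 → max 7.0
E regrets: 7.7, 6.7, 2.4, 2.5 → max 7.7
F regrets: 1.0, 6.5, 4.2, 7.4 → max 7.4
Smallest max regret = 7.0 → D.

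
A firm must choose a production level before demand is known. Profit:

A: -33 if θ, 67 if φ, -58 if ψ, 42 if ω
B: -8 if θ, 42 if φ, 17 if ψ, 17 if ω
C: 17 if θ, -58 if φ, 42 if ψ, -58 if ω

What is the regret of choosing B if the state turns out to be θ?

25

Best payoff under θ is 17.
Regret = 17 − (-8) = 25.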